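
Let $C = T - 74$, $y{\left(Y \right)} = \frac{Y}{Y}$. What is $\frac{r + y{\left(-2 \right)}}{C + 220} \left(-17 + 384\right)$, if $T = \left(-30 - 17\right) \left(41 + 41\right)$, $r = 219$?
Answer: $- \frac{20185}{927} \approx -21.775$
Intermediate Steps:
$y{\left(Y \right)} = 1$
$T = -3854$ ($T = \left(-47\right) 82 = -3854$)
$C = -3928$ ($C = -3854 - 74 = -3928$)
$\frac{r + y{\left(-2 \right)}}{C + 220} \left(-17 + 384\right) = \frac{219 + 1}{-3928 + 220} \left(-17 + 384\right) = \frac{220}{-3708} \cdot 367 = 220 \left(- \frac{1}{3708}\right) 367 = \left(- \frac{55}{927}\right) 367 = - \frac{20185}{927}$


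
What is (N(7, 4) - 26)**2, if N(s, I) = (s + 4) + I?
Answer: 121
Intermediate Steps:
N(s, I) = 4 + I + s (N(s, I) = (4 + s) + I = 4 + I + s)
(N(7, 4) - 26)**2 = ((4 + 4 + 7) - 26)**2 = (15 - 26)**2 = (-11)**2 = 121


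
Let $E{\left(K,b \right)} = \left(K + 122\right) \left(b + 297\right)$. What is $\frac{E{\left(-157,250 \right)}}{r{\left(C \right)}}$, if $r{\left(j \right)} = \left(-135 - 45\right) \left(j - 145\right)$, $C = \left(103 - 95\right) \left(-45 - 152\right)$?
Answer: $- \frac{3829}{61956} \approx -0.061802$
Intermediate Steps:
$C = -1576$ ($C = 8 \left(-197\right) = -1576$)
$E{\left(K,b \right)} = \left(122 + K\right) \left(297 + b\right)$
$r{\left(j \right)} = 26100 - 180 j$ ($r{\left(j \right)} = - 180 \left(-145 + j\right) = 26100 - 180 j$)
$\frac{E{\left(-157,250 \right)}}{r{\left(C \right)}} = \frac{36234 + 122 \cdot 250 + 297 \left(-157\right) - 39250}{26100 - -283680} = \frac{36234 + 30500 - 46629 - 39250}{26100 + 283680} = - \frac{19145}{309780} = \left(-19145\right) \frac{1}{309780} = - \frac{3829}{61956}$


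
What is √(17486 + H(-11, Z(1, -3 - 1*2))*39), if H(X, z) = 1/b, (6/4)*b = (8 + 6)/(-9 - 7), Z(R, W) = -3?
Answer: √853538/7 ≈ 131.98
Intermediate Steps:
b = -7/12 (b = 2*((8 + 6)/(-9 - 7))/3 = 2*(14/(-16))/3 = 2*(14*(-1/16))/3 = (⅔)*(-7/8) = -7/12 ≈ -0.58333)
H(X, z) = -12/7 (H(X, z) = 1/(-7/12) = -12/7)
√(17486 + H(-11, Z(1, -3 - 1*2))*39) = √(17486 - 12/7*39) = √(17486 - 468/7) = √(121934/7) = √853538/7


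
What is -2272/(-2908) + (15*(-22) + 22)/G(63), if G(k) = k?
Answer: -26876/6543 ≈ -4.1076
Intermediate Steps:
-2272/(-2908) + (15*(-22) + 22)/G(63) = -2272/(-2908) + (15*(-22) + 22)/63 = -2272*(-1/2908) + (-330 + 22)*(1/63) = 568/727 - 308*1/63 = 568/727 - 44/9 = -26876/6543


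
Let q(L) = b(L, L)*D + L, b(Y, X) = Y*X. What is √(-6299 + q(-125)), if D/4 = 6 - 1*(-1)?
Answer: 2*√107769 ≈ 656.56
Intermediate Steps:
D = 28 (D = 4*(6 - 1*(-1)) = 4*(6 + 1) = 4*7 = 28)
b(Y, X) = X*Y
q(L) = L + 28*L² (q(L) = (L*L)*28 + L = L²*28 + L = 28*L² + L = L + 28*L²)
√(-6299 + q(-125)) = √(-6299 - 125*(1 + 28*(-125))) = √(-6299 - 125*(1 - 3500)) = √(-6299 - 125*(-3499)) = √(-6299 + 437375) = √431076 = 2*√107769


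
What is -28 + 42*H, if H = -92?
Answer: -3892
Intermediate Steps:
-28 + 42*H = -28 + 42*(-92) = -28 - 3864 = -3892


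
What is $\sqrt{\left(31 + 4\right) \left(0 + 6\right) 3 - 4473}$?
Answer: $3 i \sqrt{427} \approx 61.992 i$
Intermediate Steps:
$\sqrt{\left(31 + 4\right) \left(0 + 6\right) 3 - 4473} = \sqrt{35 \cdot 6 \cdot 3 - 4473} = \sqrt{35 \cdot 18 - 4473} = \sqrt{630 - 4473} = \sqrt{-3843} = 3 i \sqrt{427}$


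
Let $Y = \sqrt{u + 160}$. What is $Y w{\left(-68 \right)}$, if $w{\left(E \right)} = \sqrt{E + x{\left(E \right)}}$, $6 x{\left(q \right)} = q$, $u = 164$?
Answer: $6 i \sqrt{714} \approx 160.32 i$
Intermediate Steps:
$Y = 18$ ($Y = \sqrt{164 + 160} = \sqrt{324} = 18$)
$x{\left(q \right)} = \frac{q}{6}$
$w{\left(E \right)} = \frac{\sqrt{42} \sqrt{E}}{6}$ ($w{\left(E \right)} = \sqrt{E + \frac{E}{6}} = \sqrt{\frac{7 E}{6}} = \frac{\sqrt{42} \sqrt{E}}{6}$)
$Y w{\left(-68 \right)} = 18 \frac{\sqrt{42} \sqrt{-68}}{6} = 18 \frac{\sqrt{42} \cdot 2 i \sqrt{17}}{6} = 18 \frac{i \sqrt{714}}{3} = 6 i \sqrt{714}$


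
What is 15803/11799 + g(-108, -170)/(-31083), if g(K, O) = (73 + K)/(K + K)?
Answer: 3929621897/2933986536 ≈ 1.3393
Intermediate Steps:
g(K, O) = (73 + K)/(2*K) (g(K, O) = (73 + K)/((2*K)) = (73 + K)*(1/(2*K)) = (73 + K)/(2*K))
15803/11799 + g(-108, -170)/(-31083) = 15803/11799 + ((½)*(73 - 108)/(-108))/(-31083) = 15803*(1/11799) + ((½)*(-1/108)*(-35))*(-1/31083) = 15803/11799 + (35/216)*(-1/31083) = 15803/11799 - 35/6713928 = 3929621897/2933986536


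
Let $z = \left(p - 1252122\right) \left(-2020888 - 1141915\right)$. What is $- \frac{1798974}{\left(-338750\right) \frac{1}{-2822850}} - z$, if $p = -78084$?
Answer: $- \frac{28503742862932068}{6775} \approx -4.2072 \cdot 10^{12}$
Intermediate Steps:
$z = 4207179527418$ ($z = \left(-78084 - 1252122\right) \left(-2020888 - 1141915\right) = \left(-1330206\right) \left(-3162803\right) = 4207179527418$)
$- \frac{1798974}{\left(-338750\right) \frac{1}{-2822850}} - z = - \frac{1798974}{\left(-338750\right) \frac{1}{-2822850}} - 4207179527418 = - \frac{1798974}{\left(-338750\right) \left(- \frac{1}{2822850}\right)} - 4207179527418 = - \frac{1798974}{\frac{6775}{56457}} - 4207179527418 = \left(-1798974\right) \frac{56457}{6775} - 4207179527418 = - \frac{101564675118}{6775} - 4207179527418 = - \frac{28503742862932068}{6775}$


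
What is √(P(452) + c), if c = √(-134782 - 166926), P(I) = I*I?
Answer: √(204304 + 2*I*√75427) ≈ 452.0 + 0.6076*I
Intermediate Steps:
P(I) = I²
c = 2*I*√75427 (c = √(-301708) = 2*I*√75427 ≈ 549.28*I)
√(P(452) + c) = √(452² + 2*I*√75427) = √(204304 + 2*I*√75427)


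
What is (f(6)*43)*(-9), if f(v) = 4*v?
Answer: -9288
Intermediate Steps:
(f(6)*43)*(-9) = ((4*6)*43)*(-9) = (24*43)*(-9) = 1032*(-9) = -9288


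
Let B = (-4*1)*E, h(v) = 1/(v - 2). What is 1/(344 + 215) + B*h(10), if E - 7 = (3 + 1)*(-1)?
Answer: -1675/1118 ≈ -1.4982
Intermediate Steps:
h(v) = 1/(-2 + v)
E = 3 (E = 7 + (3 + 1)*(-1) = 7 + 4*(-1) = 7 - 4 = 3)
B = -12 (B = -4*1*3 = -4*3 = -12)
1/(344 + 215) + B*h(10) = 1/(344 + 215) - 12/(-2 + 10) = 1/559 - 12/8 = 1/559 - 12*⅛ = 1/559 - 3/2 = -1675/1118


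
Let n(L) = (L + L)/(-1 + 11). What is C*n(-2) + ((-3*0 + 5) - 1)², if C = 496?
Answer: -912/5 ≈ -182.40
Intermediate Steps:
n(L) = L/5 (n(L) = (2*L)/10 = (2*L)*(⅒) = L/5)
C*n(-2) + ((-3*0 + 5) - 1)² = 496*((⅕)*(-2)) + ((-3*0 + 5) - 1)² = 496*(-⅖) + ((0 + 5) - 1)² = -992/5 + (5 - 1)² = -992/5 + 4² = -992/5 + 16 = -912/5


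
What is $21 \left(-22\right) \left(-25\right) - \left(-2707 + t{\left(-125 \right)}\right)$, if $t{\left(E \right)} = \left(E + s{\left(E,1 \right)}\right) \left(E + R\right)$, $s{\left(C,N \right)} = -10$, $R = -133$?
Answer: $-20573$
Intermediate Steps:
$t{\left(E \right)} = \left(-133 + E\right) \left(-10 + E\right)$ ($t{\left(E \right)} = \left(E - 10\right) \left(E - 133\right) = \left(-10 + E\right) \left(-133 + E\right) = \left(-133 + E\right) \left(-10 + E\right)$)
$21 \left(-22\right) \left(-25\right) - \left(-2707 + t{\left(-125 \right)}\right) = 21 \left(-22\right) \left(-25\right) - \left(-2707 + \left(1330 + \left(-125\right)^{2} - -17875\right)\right) = \left(-462\right) \left(-25\right) - \left(-2707 + \left(1330 + 15625 + 17875\right)\right) = 11550 - \left(-2707 + 34830\right) = 11550 - 32123 = -20573$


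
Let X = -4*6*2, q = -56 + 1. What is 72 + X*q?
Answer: 2712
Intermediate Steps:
q = -55
X = -48 (X = -24*2 = -48)
72 + X*q = 72 - 48*(-55) = 72 + 2640 = 2712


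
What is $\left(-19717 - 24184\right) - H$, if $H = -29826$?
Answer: $-14075$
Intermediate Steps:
$\left(-19717 - 24184\right) - H = \left(-19717 - 24184\right) - -29826 = -43901 + 29826 = -14075$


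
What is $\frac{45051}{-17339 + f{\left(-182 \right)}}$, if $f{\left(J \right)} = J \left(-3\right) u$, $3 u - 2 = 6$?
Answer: $- \frac{45051}{15883} \approx -2.8364$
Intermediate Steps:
$u = \frac{8}{3}$ ($u = \frac{2}{3} + \frac{1}{3} \cdot 6 = \frac{2}{3} + 2 = \frac{8}{3} \approx 2.6667$)
$f{\left(J \right)} = - 8 J$ ($f{\left(J \right)} = J \left(-3\right) \frac{8}{3} = - 3 J \frac{8}{3} = - 8 J$)
$\frac{45051}{-17339 + f{\left(-182 \right)}} = \frac{45051}{-17339 - -1456} = \frac{45051}{-17339 + 1456} = \frac{45051}{-15883} = 45051 \left(- \frac{1}{15883}\right) = - \frac{45051}{15883}$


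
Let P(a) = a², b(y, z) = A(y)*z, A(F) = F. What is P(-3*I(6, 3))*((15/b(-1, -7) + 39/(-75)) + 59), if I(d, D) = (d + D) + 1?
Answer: 381924/7 ≈ 54561.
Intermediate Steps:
I(d, D) = 1 + D + d (I(d, D) = (D + d) + 1 = 1 + D + d)
b(y, z) = y*z
P(-3*I(6, 3))*((15/b(-1, -7) + 39/(-75)) + 59) = (-3*(1 + 3 + 6))²*((15/((-1*(-7))) + 39/(-75)) + 59) = (-3*10)²*((15/7 + 39*(-1/75)) + 59) = (-30)²*((15*(⅐) - 13/25) + 59) = 900*((15/7 - 13/25) + 59) = 900*(284/175 + 59) = 900*(10609/175) = 381924/7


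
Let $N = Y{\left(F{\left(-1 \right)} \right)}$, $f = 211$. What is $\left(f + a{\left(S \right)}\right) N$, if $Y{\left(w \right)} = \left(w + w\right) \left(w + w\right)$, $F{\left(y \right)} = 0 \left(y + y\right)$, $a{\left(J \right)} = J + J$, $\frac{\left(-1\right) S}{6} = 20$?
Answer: $0$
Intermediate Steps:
$S = -120$ ($S = \left(-6\right) 20 = -120$)
$a{\left(J \right)} = 2 J$
$F{\left(y \right)} = 0$ ($F{\left(y \right)} = 0 \cdot 2 y = 0$)
$Y{\left(w \right)} = 4 w^{2}$ ($Y{\left(w \right)} = 2 w 2 w = 4 w^{2}$)
$N = 0$ ($N = 4 \cdot 0^{2} = 4 \cdot 0 = 0$)
$\left(f + a{\left(S \right)}\right) N = \left(211 + 2 \left(-120\right)\right) 0 = \left(211 - 240\right) 0 = \left(-29\right) 0 = 0$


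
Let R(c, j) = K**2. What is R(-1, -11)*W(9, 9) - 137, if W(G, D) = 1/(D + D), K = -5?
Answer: -2441/18 ≈ -135.61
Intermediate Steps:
W(G, D) = 1/(2*D)
R(c, j) = 25 (R(c, j) = (-5)**2 = 25)
R(-1, -11)*W(9, 9) - 137 = 25*((1/2)/9) - 137 = 25*((1/2)*(1/9)) - 137 = 25*(1/18) - 137 = 25/18 - 137 = -2441/18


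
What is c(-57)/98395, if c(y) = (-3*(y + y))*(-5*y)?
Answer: 19494/19679 ≈ 0.99060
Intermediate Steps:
c(y) = 30*y² (c(y) = (-6*y)*(-5*y) = 30*y²)
c(-57)/98395 = (30*(-57)²)/98395 = (30*3249)*(1/98395) = 97470*(1/98395) = 19494/19679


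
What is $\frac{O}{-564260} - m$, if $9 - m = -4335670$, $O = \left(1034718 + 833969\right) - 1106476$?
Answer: $- \frac{2446450994751}{564260} \approx -4.3357 \cdot 10^{6}$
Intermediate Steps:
$O = 762211$ ($O = 1868687 - 1106476 = 762211$)
$m = 4335679$ ($m = 9 - -4335670 = 9 + 4335670 = 4335679$)
$\frac{O}{-564260} - m = \frac{762211}{-564260} - 4335679 = 762211 \left(- \frac{1}{564260}\right) - 4335679 = - \frac{762211}{564260} - 4335679 = - \frac{2446450994751}{564260}$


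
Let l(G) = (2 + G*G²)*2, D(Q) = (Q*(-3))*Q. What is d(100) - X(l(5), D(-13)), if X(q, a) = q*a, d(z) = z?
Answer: 128878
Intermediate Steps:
D(Q) = -3*Q² (D(Q) = (-3*Q)*Q = -3*Q²)
l(G) = 4 + 2*G³ (l(G) = (2 + G³)*2 = 4 + 2*G³)
X(q, a) = a*q
d(100) - X(l(5), D(-13)) = 100 - (-3*(-13)²)*(4 + 2*5³) = 100 - (-3*169)*(4 + 2*125) = 100 - (-507)*(4 + 250) = 100 - (-507)*254 = 100 - 1*(-128778) = 100 + 128778 = 128878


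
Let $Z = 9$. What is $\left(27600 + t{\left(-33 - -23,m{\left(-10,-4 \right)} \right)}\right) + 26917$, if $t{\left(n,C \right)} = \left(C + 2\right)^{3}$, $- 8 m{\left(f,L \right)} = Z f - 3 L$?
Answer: $\frac{3592911}{64} \approx 56139.0$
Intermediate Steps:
$m{\left(f,L \right)} = - \frac{9 f}{8} + \frac{3 L}{8}$ ($m{\left(f,L \right)} = - \frac{9 f - 3 L}{8} = - \frac{- 3 L + 9 f}{8} = - \frac{9 f}{8} + \frac{3 L}{8}$)
$t{\left(n,C \right)} = \left(2 + C\right)^{3}$
$\left(27600 + t{\left(-33 - -23,m{\left(-10,-4 \right)} \right)}\right) + 26917 = \left(27600 + \left(2 + \left(\left(- \frac{9}{8}\right) \left(-10\right) + \frac{3}{8} \left(-4\right)\right)\right)^{3}\right) + 26917 = \left(27600 + \left(2 + \left(\frac{45}{4} - \frac{3}{2}\right)\right)^{3}\right) + 26917 = \left(27600 + \left(2 + \frac{39}{4}\right)^{3}\right) + 26917 = \left(27600 + \left(\frac{47}{4}\right)^{3}\right) + 26917 = \left(27600 + \frac{103823}{64}\right) + 26917 = \frac{1870223}{64} + 26917 = \frac{3592911}{64}$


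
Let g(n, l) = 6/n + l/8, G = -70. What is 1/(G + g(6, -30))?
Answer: -4/291 ≈ -0.013746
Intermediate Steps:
g(n, l) = 6/n + l/8 (g(n, l) = 6/n + l*(1/8) = 6/n + l/8)
1/(G + g(6, -30)) = 1/(-70 + (6/6 + (1/8)*(-30))) = 1/(-70 + (6*(1/6) - 15/4)) = 1/(-70 + (1 - 15/4)) = 1/(-70 - 11/4) = 1/(-291/4) = -4/291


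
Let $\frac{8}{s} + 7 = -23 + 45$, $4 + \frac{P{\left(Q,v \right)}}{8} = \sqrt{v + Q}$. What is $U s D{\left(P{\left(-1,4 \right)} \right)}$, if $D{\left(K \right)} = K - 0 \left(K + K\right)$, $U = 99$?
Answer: $- \frac{8448}{5} + \frac{2112 \sqrt{3}}{5} \approx -957.98$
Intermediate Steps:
$P{\left(Q,v \right)} = -32 + 8 \sqrt{Q + v}$ ($P{\left(Q,v \right)} = -32 + 8 \sqrt{v + Q} = -32 + 8 \sqrt{Q + v}$)
$s = \frac{8}{15}$ ($s = \frac{8}{-7 + \left(-23 + 45\right)} = \frac{8}{-7 + 22} = \frac{8}{15} \approx 0.53333$)
$D{\left(K \right)} = K$ ($D{\left(K \right)} = K - 0 \cdot 2 K = K - 0 = K + 0 = K$)
$U s D{\left(P{\left(-1,4 \right)} \right)} = 99 \cdot \frac{8}{15} \left(-32 + 8 \sqrt{-1 + 4}\right) = \frac{264 \left(-32 + 8 \sqrt{3}\right)}{5} = - \frac{8448}{5} + \frac{2112 \sqrt{3}}{5}$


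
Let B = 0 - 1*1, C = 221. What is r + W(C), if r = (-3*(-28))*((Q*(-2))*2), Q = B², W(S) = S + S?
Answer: 106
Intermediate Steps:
W(S) = 2*S
B = -1 (B = 0 - 1 = -1)
Q = 1 (Q = (-1)² = 1)
r = -336 (r = (-3*(-28))*((1*(-2))*2) = 84*(-2*2) = 84*(-4) = -336)
r + W(C) = -336 + 2*221 = -336 + 442 = 106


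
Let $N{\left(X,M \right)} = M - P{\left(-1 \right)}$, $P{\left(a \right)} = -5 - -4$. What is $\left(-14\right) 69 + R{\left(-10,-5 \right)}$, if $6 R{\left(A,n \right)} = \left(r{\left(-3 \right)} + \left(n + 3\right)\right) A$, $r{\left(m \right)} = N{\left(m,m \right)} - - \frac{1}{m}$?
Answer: $- \frac{8629}{9} \approx -958.78$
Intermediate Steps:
$P{\left(a \right)} = -1$ ($P{\left(a \right)} = -5 + 4 = -1$)
$N{\left(X,M \right)} = 1 + M$ ($N{\left(X,M \right)} = M - -1 = M + 1 = 1 + M$)
$r{\left(m \right)} = 1 + m + \frac{1}{m}$ ($r{\left(m \right)} = \left(1 + m\right) - - \frac{1}{m} = \left(1 + m\right) + \frac{1}{m} = 1 + m + \frac{1}{m}$)
$R{\left(A,n \right)} = \frac{A \left(\frac{2}{3} + n\right)}{6}$ ($R{\left(A,n \right)} = \frac{\left(\left(1 - 3 + \frac{1}{-3}\right) + \left(n + 3\right)\right) A}{6} = \frac{\left(\left(1 - 3 - \frac{1}{3}\right) + \left(3 + n\right)\right) A}{6} = \frac{\left(- \frac{7}{3} + \left(3 + n\right)\right) A}{6} = \frac{\left(\frac{2}{3} + n\right) A}{6} = \frac{A \left(\frac{2}{3} + n\right)}{6}$)
$\left(-14\right) 69 + R{\left(-10,-5 \right)} = \left(-14\right) 69 + \frac{1}{18} \left(-10\right) \left(2 + 3 \left(-5\right)\right) = -966 + \frac{1}{18} \left(-10\right) \left(2 - 15\right) = -966 + \frac{1}{18} \left(-10\right) \left(-13\right) = -966 + \frac{65}{9} = - \frac{8629}{9}$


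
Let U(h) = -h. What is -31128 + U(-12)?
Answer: -31116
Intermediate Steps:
-31128 + U(-12) = -31128 - 1*(-12) = -31128 + 12 = -31116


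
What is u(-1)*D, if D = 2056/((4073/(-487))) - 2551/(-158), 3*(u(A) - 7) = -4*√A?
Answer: -1034675271/643534 + 98540502*I/321767 ≈ -1607.8 + 306.25*I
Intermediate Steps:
u(A) = 7 - 4*√A/3 (u(A) = 7 + (-4*√A)/3 = 7 - 4*√A/3)
D = -147810753/643534 (D = 2056/((4073*(-1/487))) - 2551*(-1/158) = 2056/(-4073/487) + 2551/158 = 2056*(-487/4073) + 2551/158 = -1001272/4073 + 2551/158 = -147810753/643534 ≈ -229.69)
u(-1)*D = (7 - 4*I/3)*(-147810753/643534) = -1034675271/643534 + 98540502*I/321767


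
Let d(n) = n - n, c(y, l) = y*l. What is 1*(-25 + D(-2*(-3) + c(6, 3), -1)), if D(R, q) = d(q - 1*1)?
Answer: -25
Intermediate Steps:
c(y, l) = l*y
d(n) = 0
D(R, q) = 0
1*(-25 + D(-2*(-3) + c(6, 3), -1)) = 1*(-25 + 0) = 1*(-25) = -25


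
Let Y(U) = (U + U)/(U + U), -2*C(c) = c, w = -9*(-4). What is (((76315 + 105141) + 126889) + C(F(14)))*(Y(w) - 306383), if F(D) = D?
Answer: -94469213116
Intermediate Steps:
w = 36
C(c) = -c/2
Y(U) = 1 (Y(U) = (2*U)/((2*U)) = (2*U)*(1/(2*U)) = 1)
(((76315 + 105141) + 126889) + C(F(14)))*(Y(w) - 306383) = (((76315 + 105141) + 126889) - ½*14)*(1 - 306383) = ((181456 + 126889) - 7)*(-306382) = (308345 - 7)*(-306382) = 308338*(-306382) = -94469213116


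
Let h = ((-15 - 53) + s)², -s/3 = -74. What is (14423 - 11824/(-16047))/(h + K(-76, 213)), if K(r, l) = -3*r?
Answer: 231457705/384229368 ≈ 0.60239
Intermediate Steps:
s = 222 (s = -3*(-74) = 222)
h = 23716 (h = ((-15 - 53) + 222)² = (-68 + 222)² = 154² = 23716)
(14423 - 11824/(-16047))/(h + K(-76, 213)) = (14423 - 11824/(-16047))/(23716 - 3*(-76)) = (14423 - 11824*(-1/16047))/(23716 + 228) = (14423 + 11824/16047)/23944 = (231457705/16047)*(1/23944) = 231457705/384229368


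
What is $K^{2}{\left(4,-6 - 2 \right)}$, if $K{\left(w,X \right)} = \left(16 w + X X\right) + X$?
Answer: $14400$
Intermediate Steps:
$K{\left(w,X \right)} = X + X^{2} + 16 w$ ($K{\left(w,X \right)} = \left(16 w + X^{2}\right) + X = \left(X^{2} + 16 w\right) + X = X + X^{2} + 16 w$)
$K^{2}{\left(4,-6 - 2 \right)} = \left(\left(-6 - 2\right) + \left(-6 - 2\right)^{2} + 16 \cdot 4\right)^{2} = \left(-8 + \left(-8\right)^{2} + 64\right)^{2} = \left(-8 + 64 + 64\right)^{2} = 120^{2} = 14400$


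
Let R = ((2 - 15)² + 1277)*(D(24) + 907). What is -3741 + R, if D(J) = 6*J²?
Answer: 6305157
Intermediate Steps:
R = 6308898 (R = ((2 - 15)² + 1277)*(6*24² + 907) = ((-13)² + 1277)*(6*576 + 907) = (169 + 1277)*(3456 + 907) = 1446*4363 = 6308898)
-3741 + R = -3741 + 6308898 = 6305157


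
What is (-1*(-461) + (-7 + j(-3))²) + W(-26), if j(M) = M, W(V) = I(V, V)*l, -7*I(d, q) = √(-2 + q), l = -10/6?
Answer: 561 + 10*I*√7/21 ≈ 561.0 + 1.2599*I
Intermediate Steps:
l = -5/3 (l = -10*⅙ = -5/3 ≈ -1.6667)
I(d, q) = -√(-2 + q)/7
W(V) = 5*√(-2 + V)/21 (W(V) = -√(-2 + V)/7*(-5/3) = 5*√(-2 + V)/21)
(-1*(-461) + (-7 + j(-3))²) + W(-26) = (-1*(-461) + (-7 - 3)²) + 5*√(-2 - 26)/21 = (461 + (-10)²) + 5*√(-28)/21 = (461 + 100) + 5*(2*I*√7)/21 = 561 + 10*I*√7/21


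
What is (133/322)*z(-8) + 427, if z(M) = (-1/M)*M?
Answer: 19623/46 ≈ 426.59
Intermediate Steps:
z(M) = -1
(133/322)*z(-8) + 427 = (133/322)*(-1) + 427 = (133*(1/322))*(-1) + 427 = (19/46)*(-1) + 427 = -19/46 + 427 = 19623/46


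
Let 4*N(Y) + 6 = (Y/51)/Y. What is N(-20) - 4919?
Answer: -1003781/204 ≈ -4920.5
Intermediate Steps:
N(Y) = -305/204 (N(Y) = -3/2 + ((Y/51)/Y)/4 = -3/2 + (1/4)*(1/51) = -3/2 + 1/204 = -305/204)
N(-20) - 4919 = -305/204 - 4919 = -1003781/204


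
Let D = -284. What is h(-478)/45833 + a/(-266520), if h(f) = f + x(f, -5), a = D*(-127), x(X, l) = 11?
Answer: -444392371/3053852790 ≈ -0.14552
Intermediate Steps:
a = 36068 (a = -284*(-127) = 36068)
h(f) = 11 + f (h(f) = f + 11 = 11 + f)
h(-478)/45833 + a/(-266520) = (11 - 478)/45833 + 36068/(-266520) = -467*1/45833 + 36068*(-1/266520) = -467/45833 - 9017/66630 = -444392371/3053852790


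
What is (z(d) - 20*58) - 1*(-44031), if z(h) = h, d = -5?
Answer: 42866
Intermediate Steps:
(z(d) - 20*58) - 1*(-44031) = (-5 - 20*58) - 1*(-44031) = (-5 - 1160) + 44031 = -1165 + 44031 = 42866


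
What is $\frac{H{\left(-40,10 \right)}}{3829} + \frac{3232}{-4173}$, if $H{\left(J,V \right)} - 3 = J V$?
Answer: $- \frac{14032009}{15978417} \approx -0.87819$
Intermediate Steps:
$H{\left(J,V \right)} = 3 + J V$
$\frac{H{\left(-40,10 \right)}}{3829} + \frac{3232}{-4173} = \frac{3 - 400}{3829} + \frac{3232}{-4173} = \left(3 - 400\right) \frac{1}{3829} + 3232 \left(- \frac{1}{4173}\right) = \left(-397\right) \frac{1}{3829} - \frac{3232}{4173} = - \frac{397}{3829} - \frac{3232}{4173} = - \frac{14032009}{15978417}$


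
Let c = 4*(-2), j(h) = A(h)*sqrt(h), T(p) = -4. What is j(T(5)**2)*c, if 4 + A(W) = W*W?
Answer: -8064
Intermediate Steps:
A(W) = -4 + W**2 (A(W) = -4 + W*W = -4 + W**2)
j(h) = sqrt(h)*(-4 + h**2) (j(h) = (-4 + h**2)*sqrt(h) = sqrt(h)*(-4 + h**2))
c = -8
j(T(5)**2)*c = (sqrt((-4)**2)*(-4 + ((-4)**2)**2))*(-8) = (sqrt(16)*(-4 + 16**2))*(-8) = (4*(-4 + 256))*(-8) = (4*252)*(-8) = 1008*(-8) = -8064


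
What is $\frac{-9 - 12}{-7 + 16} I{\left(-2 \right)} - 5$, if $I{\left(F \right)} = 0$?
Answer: $-5$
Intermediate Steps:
$\frac{-9 - 12}{-7 + 16} I{\left(-2 \right)} - 5 = \frac{-9 - 12}{-7 + 16} \cdot 0 - 5 = - \frac{21}{9} \cdot 0 - 5 = \left(-21\right) \frac{1}{9} \cdot 0 - 5 = \left(- \frac{7}{3}\right) 0 - 5 = 0 - 5 = -5$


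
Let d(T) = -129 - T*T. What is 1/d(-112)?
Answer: -1/12673 ≈ -7.8908e-5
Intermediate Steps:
d(T) = -129 - T²
1/d(-112) = 1/(-129 - 1*(-112)²) = 1/(-129 - 1*12544) = 1/(-129 - 12544) = 1/(-12673) = -1/12673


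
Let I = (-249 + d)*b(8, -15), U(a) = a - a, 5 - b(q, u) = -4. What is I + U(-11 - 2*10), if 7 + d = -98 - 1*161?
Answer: -4635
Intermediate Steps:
b(q, u) = 9 (b(q, u) = 5 - 1*(-4) = 5 + 4 = 9)
d = -266 (d = -7 + (-98 - 1*161) = -7 + (-98 - 161) = -7 - 259 = -266)
U(a) = 0
I = -4635 (I = (-249 - 266)*9 = -515*9 = -4635)
I + U(-11 - 2*10) = -4635 + 0 = -4635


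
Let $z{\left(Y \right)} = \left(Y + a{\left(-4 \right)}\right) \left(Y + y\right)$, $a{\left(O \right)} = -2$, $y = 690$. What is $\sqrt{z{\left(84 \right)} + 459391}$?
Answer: $\sqrt{522859} \approx 723.09$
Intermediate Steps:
$z{\left(Y \right)} = \left(-2 + Y\right) \left(690 + Y\right)$ ($z{\left(Y \right)} = \left(Y - 2\right) \left(Y + 690\right) = \left(-2 + Y\right) \left(690 + Y\right)$)
$\sqrt{z{\left(84 \right)} + 459391} = \sqrt{\left(-1380 + 84^{2} + 688 \cdot 84\right) + 459391} = \sqrt{\left(-1380 + 7056 + 57792\right) + 459391} = \sqrt{63468 + 459391} = \sqrt{522859}$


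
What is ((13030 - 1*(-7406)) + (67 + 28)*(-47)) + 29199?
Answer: 45170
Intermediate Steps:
((13030 - 1*(-7406)) + (67 + 28)*(-47)) + 29199 = ((13030 + 7406) + 95*(-47)) + 29199 = (20436 - 4465) + 29199 = 15971 + 29199 = 45170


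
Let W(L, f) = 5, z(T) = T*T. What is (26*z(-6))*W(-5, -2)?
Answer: 4680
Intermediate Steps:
z(T) = T²
(26*z(-6))*W(-5, -2) = (26*(-6)²)*5 = (26*36)*5 = 936*5 = 4680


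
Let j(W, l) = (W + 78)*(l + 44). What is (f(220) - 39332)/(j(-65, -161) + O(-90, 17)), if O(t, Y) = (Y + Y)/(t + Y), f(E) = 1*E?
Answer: 2855176/111067 ≈ 25.707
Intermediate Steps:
f(E) = E
j(W, l) = (44 + l)*(78 + W) (j(W, l) = (78 + W)*(44 + l) = (44 + l)*(78 + W))
O(t, Y) = 2*Y/(Y + t) (O(t, Y) = (2*Y)/(Y + t) = 2*Y/(Y + t))
(f(220) - 39332)/(j(-65, -161) + O(-90, 17)) = (220 - 39332)/((3432 + 44*(-65) + 78*(-161) - 65*(-161)) + 2*17/(17 - 90)) = -39112/((3432 - 2860 - 12558 + 10465) + 2*17/(-73)) = -39112/(-1521 + 2*17*(-1/73)) = -39112/(-1521 - 34/73) = -39112/(-111067/73) = -39112*(-73/111067) = 2855176/111067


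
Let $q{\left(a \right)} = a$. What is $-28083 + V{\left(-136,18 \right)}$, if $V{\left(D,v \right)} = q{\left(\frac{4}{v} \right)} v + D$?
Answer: $-28215$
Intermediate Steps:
$V{\left(D,v \right)} = 4 + D$ ($V{\left(D,v \right)} = \frac{4}{v} v + D = 4 + D$)
$-28083 + V{\left(-136,18 \right)} = -28083 + \left(4 - 136\right) = -28083 - 132 = -28215$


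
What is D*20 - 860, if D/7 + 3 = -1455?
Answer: -204980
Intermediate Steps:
D = -10206 (D = -21 + 7*(-1455) = -21 - 10185 = -10206)
D*20 - 860 = -10206*20 - 860 = -204120 - 860 = -204980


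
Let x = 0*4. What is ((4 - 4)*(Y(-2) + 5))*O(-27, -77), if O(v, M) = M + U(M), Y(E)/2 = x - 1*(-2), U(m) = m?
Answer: 0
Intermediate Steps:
x = 0
Y(E) = 4 (Y(E) = 2*(0 - 1*(-2)) = 2*(0 + 2) = 2*2 = 4)
O(v, M) = 2*M (O(v, M) = M + M = 2*M)
((4 - 4)*(Y(-2) + 5))*O(-27, -77) = ((4 - 4)*(4 + 5))*(2*(-77)) = (0*9)*(-154) = 0*(-154) = 0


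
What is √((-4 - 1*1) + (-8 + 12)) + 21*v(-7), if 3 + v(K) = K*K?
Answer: 966 + I ≈ 966.0 + 1.0*I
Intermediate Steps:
v(K) = -3 + K² (v(K) = -3 + K*K = -3 + K²)
√((-4 - 1*1) + (-8 + 12)) + 21*v(-7) = √((-4 - 1*1) + (-8 + 12)) + 21*(-3 + (-7)²) = √((-4 - 1) + 4) + 21*(-3 + 49) = √(-5 + 4) + 21*46 = √(-1) + 966 = I + 966 = 966 + I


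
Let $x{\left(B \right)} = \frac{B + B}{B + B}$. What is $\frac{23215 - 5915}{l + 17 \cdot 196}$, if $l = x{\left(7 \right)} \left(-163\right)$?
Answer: $\frac{17300}{3169} \approx 5.4591$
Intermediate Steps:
$x{\left(B \right)} = 1$ ($x{\left(B \right)} = \frac{2 B}{2 B} = 2 B \frac{1}{2 B} = 1$)
$l = -163$ ($l = 1 \left(-163\right) = -163$)
$\frac{23215 - 5915}{l + 17 \cdot 196} = \frac{23215 - 5915}{-163 + 17 \cdot 196} = \frac{17300}{-163 + 3332} = \frac{17300}{3169}$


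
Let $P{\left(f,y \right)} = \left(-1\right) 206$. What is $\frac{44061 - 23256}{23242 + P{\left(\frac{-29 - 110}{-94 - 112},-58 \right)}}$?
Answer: $\frac{20805}{23036} \approx 0.90315$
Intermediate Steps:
$P{\left(f,y \right)} = -206$
$\frac{44061 - 23256}{23242 + P{\left(\frac{-29 - 110}{-94 - 112},-58 \right)}} = \frac{44061 - 23256}{23242 - 206} = \frac{20805}{23036}$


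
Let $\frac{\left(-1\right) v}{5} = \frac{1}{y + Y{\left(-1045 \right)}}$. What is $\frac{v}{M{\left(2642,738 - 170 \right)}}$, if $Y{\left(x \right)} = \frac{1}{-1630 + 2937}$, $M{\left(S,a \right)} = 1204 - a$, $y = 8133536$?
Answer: $- \frac{6535}{6761018067708} \approx -9.6657 \cdot 10^{-10}$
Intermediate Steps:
$Y{\left(x \right)} = \frac{1}{1307}$
$v = - \frac{6535}{10630531553}$ ($v = - \frac{5}{8133536 + \frac{1}{1307}} = - \frac{5}{\frac{10630531553}{1307}} = \left(-5\right) \frac{1307}{10630531553} = - \frac{6535}{10630531553} \approx -6.1474 \cdot 10^{-7}$)
$\frac{v}{M{\left(2642,738 - 170 \right)}} = - \frac{6535}{10630531553 \left(1204 - \left(738 - 170\right)\right)} = - \frac{6535}{10630531553 \left(1204 - 568\right)} = - \frac{6535}{10630531553 \cdot 636} = \left(- \frac{6535}{10630531553}\right) \frac{1}{636} = - \frac{6535}{6761018067708}$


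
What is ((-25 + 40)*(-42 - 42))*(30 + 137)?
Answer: -210420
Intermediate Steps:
((-25 + 40)*(-42 - 42))*(30 + 137) = (15*(-84))*167 = -1260*167 = -210420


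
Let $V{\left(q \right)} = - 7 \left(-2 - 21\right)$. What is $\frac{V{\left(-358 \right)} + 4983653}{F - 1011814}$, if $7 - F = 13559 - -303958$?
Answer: $- \frac{2491907}{664662} \approx -3.7491$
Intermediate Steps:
$V{\left(q \right)} = 161$ ($V{\left(q \right)} = \left(-7\right) \left(-23\right) = 161$)
$F = -317510$ ($F = 7 - \left(13559 - -303958\right) = 7 - \left(13559 + 303958\right) = 7 - 317517 = -317510$)
$\frac{V{\left(-358 \right)} + 4983653}{F - 1011814} = \frac{161 + 4983653}{-317510 - 1011814} = \frac{4983814}{-1329324} = 4983814 \left(- \frac{1}{1329324}\right) = - \frac{2491907}{664662}$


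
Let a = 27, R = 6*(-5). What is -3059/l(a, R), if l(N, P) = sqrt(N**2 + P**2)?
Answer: -3059*sqrt(181)/543 ≈ -75.791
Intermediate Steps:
R = -30
-3059/l(a, R) = -3059/sqrt(27**2 + (-30)**2) = -3059/sqrt(729 + 900) = -3059*sqrt(181)/543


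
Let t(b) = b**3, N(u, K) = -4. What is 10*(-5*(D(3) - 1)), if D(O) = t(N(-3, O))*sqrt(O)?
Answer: 50 + 3200*sqrt(3) ≈ 5592.6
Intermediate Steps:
D(O) = -64*sqrt(O) (D(O) = (-4)**3*sqrt(O) = -64*sqrt(O))
10*(-5*(D(3) - 1)) = 10*(-5*(-64*sqrt(3) - 1)) = 10*(-5*(-1 - 64*sqrt(3))) = 10*(5 + 320*sqrt(3)) = 50 + 3200*sqrt(3)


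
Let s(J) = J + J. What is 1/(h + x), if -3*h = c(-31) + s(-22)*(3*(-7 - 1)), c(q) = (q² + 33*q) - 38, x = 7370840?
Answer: 3/22111564 ≈ 1.3568e-7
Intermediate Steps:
c(q) = -38 + q² + 33*q
s(J) = 2*J
h = -956/3 (h = -((-38 + (-31)² + 33*(-31)) + (2*(-22))*(3*(-7 - 1)))/3 = -((-38 + 961 - 1023) - 132*(-8))/3 = -(-100 - 44*(-24))/3 = -(-100 + 1056)/3 = -⅓*956 = -956/3 ≈ -318.67)
1/(h + x) = 1/(-956/3 + 7370840) = 1/(22111564/3) = 3/22111564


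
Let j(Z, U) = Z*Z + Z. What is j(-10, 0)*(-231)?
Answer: -20790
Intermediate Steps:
j(Z, U) = Z + Z² (j(Z, U) = Z² + Z = Z + Z²)
j(-10, 0)*(-231) = -10*(1 - 10)*(-231) = -10*(-9)*(-231) = 90*(-231) = -20790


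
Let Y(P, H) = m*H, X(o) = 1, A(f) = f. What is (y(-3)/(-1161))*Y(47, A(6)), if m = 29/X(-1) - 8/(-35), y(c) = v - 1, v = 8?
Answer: -682/645 ≈ -1.0574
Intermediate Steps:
y(c) = 7 (y(c) = 8 - 1 = 7)
m = 1023/35 (m = 29/1 - 8/(-35) = 29*1 - 8*(-1/35) = 29 + 8/35 = 1023/35 ≈ 29.229)
Y(P, H) = 1023*H/35
(y(-3)/(-1161))*Y(47, A(6)) = (7/(-1161))*((1023/35)*6) = (7*(-1/1161))*(6138/35) = -7/1161*6138/35 = -682/645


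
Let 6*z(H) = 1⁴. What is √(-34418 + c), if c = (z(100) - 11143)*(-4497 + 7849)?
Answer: I*√336466758/3 ≈ 6114.3*I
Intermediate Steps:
z(H) = ⅙ (z(H) = (⅙)*1⁴ = (⅙)*1 = ⅙)
c = -112052332/3 (c = (⅙ - 11143)*(-4497 + 7849) = -66857/6*3352 = -112052332/3 ≈ -3.7351e+7)
√(-34418 + c) = √(-34418 - 112052332/3) = √(-112155586/3) = I*√336466758/3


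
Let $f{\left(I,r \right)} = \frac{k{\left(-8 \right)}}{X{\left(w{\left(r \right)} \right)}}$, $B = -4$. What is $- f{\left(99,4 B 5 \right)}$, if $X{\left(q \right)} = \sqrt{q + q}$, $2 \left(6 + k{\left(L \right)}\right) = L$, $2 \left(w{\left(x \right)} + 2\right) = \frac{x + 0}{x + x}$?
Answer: $- \frac{10 i \sqrt{14}}{7} \approx - 5.3452 i$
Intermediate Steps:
$w{\left(x \right)} = - \frac{7}{4}$ ($w{\left(x \right)} = -2 + \frac{\left(x + 0\right) \frac{1}{x + x}}{2} = -2 + \frac{x \frac{1}{2 x}}{2} = -2 + \frac{1}{2} \cdot \frac{1}{2} = -2 + \frac{1}{4} = - \frac{7}{4}$)
$k{\left(L \right)} = -6 + \frac{L}{2}$
$X{\left(q \right)} = \sqrt{2} \sqrt{q}$ ($X{\left(q \right)} = \sqrt{2 q} = \sqrt{2} \sqrt{q}$)
$f{\left(I,r \right)} = \frac{10 i \sqrt{14}}{7}$ ($f{\left(I,r \right)} = \frac{-6 + \frac{1}{2} \left(-8\right)}{\sqrt{2} \sqrt{- \frac{7}{4}}} = \frac{-6 - 4}{\sqrt{2} \frac{i \sqrt{7}}{2}} = - \frac{10}{\frac{1}{2} i \sqrt{14}} = - 10 \left(- \frac{i \sqrt{14}}{7}\right) = \frac{10 i \sqrt{14}}{7}$)
$- f{\left(99,4 B 5 \right)} = - \frac{10 i \sqrt{14}}{7}$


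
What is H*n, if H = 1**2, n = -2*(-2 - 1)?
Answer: 6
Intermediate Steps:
n = 6 (n = -2*(-3) = 6)
H = 1
H*n = 1*6 = 6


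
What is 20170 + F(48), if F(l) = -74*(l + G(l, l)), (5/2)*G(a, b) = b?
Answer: 75986/5 ≈ 15197.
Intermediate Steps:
G(a, b) = 2*b/5
F(l) = -518*l/5 (F(l) = -74*(l + 2*l/5) = -518*l/5)
20170 + F(48) = 20170 - 518/5*48 = 20170 - 24864/5 = 75986/5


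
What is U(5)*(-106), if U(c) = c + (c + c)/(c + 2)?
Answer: -4770/7 ≈ -681.43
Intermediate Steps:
U(c) = c + 2*c/(2 + c) (U(c) = c + (2*c)/(2 + c) = c + 2*c/(2 + c))
U(5)*(-106) = (5*(4 + 5)/(2 + 5))*(-106) = (5*9/7)*(-106) = (5*(⅐)*9)*(-106) = (45/7)*(-106) = -4770/7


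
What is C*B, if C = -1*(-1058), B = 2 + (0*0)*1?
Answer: 2116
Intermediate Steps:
B = 2 (B = 2 + 0*1 = 2 + 0 = 2)
C = 1058
C*B = 1058*2 = 2116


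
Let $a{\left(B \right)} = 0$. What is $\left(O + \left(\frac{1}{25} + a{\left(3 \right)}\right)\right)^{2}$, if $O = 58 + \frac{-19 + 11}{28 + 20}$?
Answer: $\frac{75359761}{22500} \approx 3349.3$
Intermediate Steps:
$O = \frac{347}{6}$ ($O = 58 - \frac{8}{48} = 58 - \frac{1}{6} = \frac{347}{6} \approx 57.833$)
$\left(O + \left(\frac{1}{25} + a{\left(3 \right)}\right)\right)^{2} = \left(\frac{347}{6} + \left(\frac{1}{25} + 0\right)\right)^{2} = \left(\frac{347}{6} + \frac{1}{25}\right)^{2} = \left(\frac{8681}{150}\right)^{2} = \frac{75359761}{22500}$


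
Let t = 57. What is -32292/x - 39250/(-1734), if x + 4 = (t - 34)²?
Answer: -5898013/151725 ≈ -38.873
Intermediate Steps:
x = 525 (x = -4 + (57 - 34)² = -4 + 23² = -4 + 529 = 525)
-32292/x - 39250/(-1734) = -32292/525 - 39250/(-1734) = -32292*1/525 - 39250*(-1/1734) = -10764/175 + 19625/867 = -5898013/151725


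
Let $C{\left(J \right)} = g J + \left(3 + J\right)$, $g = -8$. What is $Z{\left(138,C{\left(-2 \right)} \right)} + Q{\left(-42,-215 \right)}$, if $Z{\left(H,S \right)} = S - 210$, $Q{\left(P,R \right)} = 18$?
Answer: $-175$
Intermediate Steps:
$C{\left(J \right)} = 3 - 7 J$ ($C{\left(J \right)} = - 8 J + \left(3 + J\right) = 3 - 7 J$)
$Z{\left(H,S \right)} = -210 + S$
$Z{\left(138,C{\left(-2 \right)} \right)} + Q{\left(-42,-215 \right)} = \left(-210 + \left(3 - -14\right)\right) + 18 = \left(-210 + \left(3 + 14\right)\right) + 18 = \left(-210 + 17\right) + 18 = -193 + 18 = -175$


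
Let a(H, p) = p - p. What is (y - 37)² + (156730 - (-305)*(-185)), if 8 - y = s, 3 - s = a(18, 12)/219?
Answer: 101329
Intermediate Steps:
a(H, p) = 0
s = 3 (s = 3 - 0/219 = 3 - 1*0 = 3 + 0 = 3)
y = 5 (y = 8 - 1*3 = 8 - 3 = 5)
(y - 37)² + (156730 - (-305)*(-185)) = (5 - 37)² + (156730 - (-305)*(-185)) = (-32)² + (156730 - 1*56425) = 1024 + (156730 - 56425) = 1024 + 100305 = 101329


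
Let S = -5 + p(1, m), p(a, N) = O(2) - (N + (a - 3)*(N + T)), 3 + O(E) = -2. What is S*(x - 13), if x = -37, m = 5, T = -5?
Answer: 750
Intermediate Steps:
O(E) = -5 (O(E) = -3 - 2 = -5)
p(a, N) = -5 - N - (-5 + N)*(-3 + a) (p(a, N) = -5 - (N + (a - 3)*(N - 5)) = -5 - (N + (-3 + a)*(-5 + N)) = -5 - (N + (-5 + N)*(-3 + a)) = -5 + (-N - (-5 + N)*(-3 + a)) = -5 - N - (-5 + N)*(-3 + a))
S = -15 (S = -5 + (-20 + 2*5 + 5*1 - 1*5*1) = -5 + (-20 + 10 + 5 - 5) = -5 - 10 = -15)
S*(x - 13) = -15*(-37 - 13) = -15*(-50) = 750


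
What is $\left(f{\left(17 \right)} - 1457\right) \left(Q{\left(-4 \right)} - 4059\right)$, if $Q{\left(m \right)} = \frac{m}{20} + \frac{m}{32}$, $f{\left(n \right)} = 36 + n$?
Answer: $\frac{56992923}{10} \approx 5.6993 \cdot 10^{6}$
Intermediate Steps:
$Q{\left(m \right)} = \frac{13 m}{160}$ ($Q{\left(m \right)} = m \frac{1}{20} + m \frac{1}{32} = \frac{m}{20} + \frac{m}{32} = \frac{13 m}{160}$)
$\left(f{\left(17 \right)} - 1457\right) \left(Q{\left(-4 \right)} - 4059\right) = \left(\left(36 + 17\right) - 1457\right) \left(\frac{13}{160} \left(-4\right) - 4059\right) = \left(53 - 1457\right) \left(- \frac{13}{40} - 4059\right) = \left(-1404\right) \left(- \frac{162373}{40}\right) = \frac{56992923}{10}$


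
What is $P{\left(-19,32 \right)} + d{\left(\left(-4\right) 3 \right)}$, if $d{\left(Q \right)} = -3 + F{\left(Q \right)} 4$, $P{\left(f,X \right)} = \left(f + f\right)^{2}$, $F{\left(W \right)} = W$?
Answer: $1393$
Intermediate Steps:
$P{\left(f,X \right)} = 4 f^{2}$ ($P{\left(f,X \right)} = \left(2 f\right)^{2} = 4 f^{2}$)
$d{\left(Q \right)} = -3 + 4 Q$ ($d{\left(Q \right)} = -3 + Q 4 = -3 + 4 Q$)
$P{\left(-19,32 \right)} + d{\left(\left(-4\right) 3 \right)} = 4 \left(-19\right)^{2} + \left(-3 + 4 \left(\left(-4\right) 3\right)\right) = 4 \cdot 361 + \left(-3 + 4 \left(-12\right)\right) = 1444 - 51 = 1393$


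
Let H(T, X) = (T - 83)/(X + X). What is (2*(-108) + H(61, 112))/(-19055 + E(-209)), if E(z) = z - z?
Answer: 24203/2134160 ≈ 0.011341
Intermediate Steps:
E(z) = 0
H(T, X) = (-83 + T)/(2*X) (H(T, X) = (-83 + T)/((2*X)) = (-83 + T)*(1/(2*X)) = (-83 + T)/(2*X))
(2*(-108) + H(61, 112))/(-19055 + E(-209)) = (2*(-108) + (½)*(-83 + 61)/112)/(-19055 + 0) = (-216 + (½)*(1/112)*(-22))/(-19055) = (-216 - 11/112)*(-1/19055) = -24203/112*(-1/19055) = 24203/2134160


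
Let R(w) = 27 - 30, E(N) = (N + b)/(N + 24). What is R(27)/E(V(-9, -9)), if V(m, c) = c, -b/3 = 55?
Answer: 15/58 ≈ 0.25862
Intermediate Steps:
b = -165 (b = -3*55 = -165)
E(N) = (-165 + N)/(24 + N) (E(N) = (N - 165)/(N + 24) = (-165 + N)/(24 + N))
R(w) = -3
R(27)/E(V(-9, -9)) = -3*(24 - 9)/(-165 - 9) = -3/(-174/15) = -3/((1/15)*(-174)) = -3/(-58/5) = -3*(-5/58) = 15/58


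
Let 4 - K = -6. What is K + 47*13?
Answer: 621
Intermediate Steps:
K = 10 (K = 4 - 1*(-6) = 4 + 6 = 10)
K + 47*13 = 10 + 47*13 = 10 + 611 = 621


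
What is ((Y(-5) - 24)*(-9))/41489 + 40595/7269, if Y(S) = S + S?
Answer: 1686470269/301583541 ≈ 5.5920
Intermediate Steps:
Y(S) = 2*S
((Y(-5) - 24)*(-9))/41489 + 40595/7269 = ((2*(-5) - 24)*(-9))/41489 + 40595/7269 = ((-10 - 24)*(-9))*(1/41489) + 40595*(1/7269) = -34*(-9)*(1/41489) + 40595/7269 = 306*(1/41489) + 40595/7269 = 306/41489 + 40595/7269 = 1686470269/301583541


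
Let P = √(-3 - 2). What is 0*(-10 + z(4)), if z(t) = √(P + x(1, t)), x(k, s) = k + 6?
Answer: 0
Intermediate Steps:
P = I*√5 (P = √(-5) = I*√5 ≈ 2.2361*I)
x(k, s) = 6 + k
z(t) = √(7 + I*√5) (z(t) = √(I*√5 + (6 + 1)) = √(I*√5 + 7) = √(7 + I*√5))
0*(-10 + z(4)) = 0*(-10 + √(7 + I*√5)) = 0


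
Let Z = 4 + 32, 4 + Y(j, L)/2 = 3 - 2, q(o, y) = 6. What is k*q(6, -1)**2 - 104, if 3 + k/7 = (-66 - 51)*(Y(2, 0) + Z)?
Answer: -885380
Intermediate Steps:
Y(j, L) = -6 (Y(j, L) = -8 + 2*(3 - 2) = -8 + 2*1 = -8 + 2 = -6)
Z = 36
k = -24591 (k = -21 + 7*((-66 - 51)*(-6 + 36)) = -21 + 7*(-117*30) = -21 + 7*(-3510) = -21 - 24570 = -24591)
k*q(6, -1)**2 - 104 = -24591*6**2 - 104 = -24591*36 - 104 = -885276 - 104 = -885380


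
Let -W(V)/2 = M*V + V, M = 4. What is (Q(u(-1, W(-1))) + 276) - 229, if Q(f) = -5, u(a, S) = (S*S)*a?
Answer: 42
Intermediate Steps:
W(V) = -10*V (W(V) = -2*(4*V + V) = -10*V)
u(a, S) = a*S² (u(a, S) = S²*a = a*S²)
(Q(u(-1, W(-1))) + 276) - 229 = (-5 + 276) - 229 = 271 - 229 = 42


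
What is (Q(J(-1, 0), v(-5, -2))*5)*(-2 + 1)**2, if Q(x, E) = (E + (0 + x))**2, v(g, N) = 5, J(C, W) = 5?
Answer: 500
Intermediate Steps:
Q(x, E) = (E + x)**2
(Q(J(-1, 0), v(-5, -2))*5)*(-2 + 1)**2 = ((5 + 5)**2*5)*(-2 + 1)**2 = (10**2*5)*(-1)**2 = (100*5)*1 = 500*1 = 500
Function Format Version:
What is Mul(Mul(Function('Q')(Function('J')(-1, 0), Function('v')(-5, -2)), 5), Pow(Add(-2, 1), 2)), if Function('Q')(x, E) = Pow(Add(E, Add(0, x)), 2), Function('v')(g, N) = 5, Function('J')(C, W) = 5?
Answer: 500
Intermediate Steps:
Function('Q')(x, E) = Pow(Add(E, x), 2)
Mul(Mul(Function('Q')(Function('J')(-1, 0), Function('v')(-5, -2)), 5), Pow(Add(-2, 1), 2)) = Mul(Mul(Pow(Add(5, 5), 2), 5), Pow(Add(-2, 1), 2)) = Mul(Mul(Pow(10, 2), 5), Pow(-1, 2)) = Mul(Mul(100, 5), 1) = Mul(500, 1) = 500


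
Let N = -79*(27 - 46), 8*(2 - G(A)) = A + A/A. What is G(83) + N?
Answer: 2985/2 ≈ 1492.5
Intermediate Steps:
G(A) = 15/8 - A/8 (G(A) = 2 - (A + A/A)/8 = 2 - (A + 1)/8 = 2 - (1 + A)/8 = 2 + (-⅛ - A/8) = 15/8 - A/8)
N = 1501 (N = -79*(-19) = 1501)
G(83) + N = (15/8 - ⅛*83) + 1501 = (15/8 - 83/8) + 1501 = -17/2 + 1501 = 2985/2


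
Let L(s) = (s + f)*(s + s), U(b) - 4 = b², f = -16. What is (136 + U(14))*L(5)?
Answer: -36960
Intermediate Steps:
U(b) = 4 + b²
L(s) = 2*s*(-16 + s) (L(s) = (s - 16)*(s + s) = (-16 + s)*(2*s) = 2*s*(-16 + s))
(136 + U(14))*L(5) = (136 + (4 + 14²))*(2*5*(-16 + 5)) = (136 + (4 + 196))*(2*5*(-11)) = (136 + 200)*(-110) = 336*(-110) = -36960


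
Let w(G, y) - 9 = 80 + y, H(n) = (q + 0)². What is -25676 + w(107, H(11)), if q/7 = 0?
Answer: -25587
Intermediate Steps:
q = 0 (q = 7*0 = 0)
H(n) = 0 (H(n) = (0 + 0)² = 0² = 0)
w(G, y) = 89 + y (w(G, y) = 9 + (80 + y) = 89 + y)
-25676 + w(107, H(11)) = -25676 + (89 + 0) = -25676 + 89 = -25587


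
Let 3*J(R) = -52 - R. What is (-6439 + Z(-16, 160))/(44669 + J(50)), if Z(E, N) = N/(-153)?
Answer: -985327/6829155 ≈ -0.14428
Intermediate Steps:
Z(E, N) = -N/153 (Z(E, N) = N*(-1/153) = -N/153)
J(R) = -52/3 - R/3 (J(R) = (-52 - R)/3 = -52/3 - R/3)
(-6439 + Z(-16, 160))/(44669 + J(50)) = (-6439 - 1/153*160)/(44669 + (-52/3 - ⅓*50)) = (-6439 - 160/153)/(44669 + (-52/3 - 50/3)) = -985327/(153*(44669 - 34)) = -985327/153/44635 = -985327/153*1/44635 = -985327/6829155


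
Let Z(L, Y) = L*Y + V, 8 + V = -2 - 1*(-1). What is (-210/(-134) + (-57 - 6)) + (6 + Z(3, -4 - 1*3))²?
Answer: 34476/67 ≈ 514.57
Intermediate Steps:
V = -9 (V = -8 + (-2 - 1*(-1)) = -8 + (-2 + 1) = -8 - 1 = -9)
Z(L, Y) = -9 + L*Y (Z(L, Y) = L*Y - 9 = -9 + L*Y)
(-210/(-134) + (-57 - 6)) + (6 + Z(3, -4 - 1*3))² = (-210/(-134) + (-57 - 6)) + (6 + (-9 + 3*(-4 - 1*3)))² = (-210*(-1/134) - 63) + (6 + (-9 + 3*(-4 - 3)))² = (105/67 - 63) + (6 + (-9 + 3*(-7)))² = -4116/67 + (6 + (-9 - 21))² = -4116/67 + (6 - 30)² = -4116/67 + (-24)² = -4116/67 + 576 = 34476/67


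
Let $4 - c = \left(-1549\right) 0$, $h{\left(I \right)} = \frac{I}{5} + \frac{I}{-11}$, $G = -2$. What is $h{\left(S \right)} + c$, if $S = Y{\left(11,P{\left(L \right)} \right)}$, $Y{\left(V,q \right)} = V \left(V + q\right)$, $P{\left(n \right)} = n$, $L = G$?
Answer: $\frac{74}{5} \approx 14.8$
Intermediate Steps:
$L = -2$
$S = 99$ ($S = 11 \left(11 - 2\right) = 11 \cdot 9 = 99$)
$h{\left(I \right)} = \frac{6 I}{55}$ ($h{\left(I \right)} = I \frac{1}{5} + I \left(- \frac{1}{11}\right) = \frac{I}{5} - \frac{I}{11} = \frac{6 I}{55}$)
$c = 4$ ($c = 4 - \left(-1549\right) 0 = 4 - 0 = 4 + 0 = 4$)
$h{\left(S \right)} + c = \frac{6}{55} \cdot 99 + 4 = \frac{54}{5} + 4 = \frac{74}{5}$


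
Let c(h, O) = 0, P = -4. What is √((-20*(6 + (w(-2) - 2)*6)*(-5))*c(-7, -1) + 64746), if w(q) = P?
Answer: 3*√7194 ≈ 254.45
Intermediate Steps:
w(q) = -4
√((-20*(6 + (w(-2) - 2)*6)*(-5))*c(-7, -1) + 64746) = √(-20*(6 + (-4 - 2)*6)*(-5)*0 + 64746) = √(-20*(6 - 6*6)*(-5)*0 + 64746) = √(-20*(6 - 36)*(-5)*0 + 64746) = √(-(-600)*(-5)*0 + 64746) = √(-20*150*0 + 64746) = √(-3000*0 + 64746) = √(0 + 64746) = √64746 = 3*√7194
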